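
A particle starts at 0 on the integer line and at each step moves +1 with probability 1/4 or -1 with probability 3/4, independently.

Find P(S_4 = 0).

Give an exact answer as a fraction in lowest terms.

To reach position 0 after 4 steps: need 2 steps of +1 and 2 steps of -1.
Number of such sequences: C(4,2) = 6
Each has probability (1/4)^2 · (3/4)^2 = 9/256
P = 6 · 9/256 = 27/128

Answer: 27/128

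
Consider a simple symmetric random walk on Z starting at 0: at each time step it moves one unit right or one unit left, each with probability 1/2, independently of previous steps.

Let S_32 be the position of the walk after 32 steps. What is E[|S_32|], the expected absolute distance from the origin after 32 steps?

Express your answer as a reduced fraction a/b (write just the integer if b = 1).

Answer: 300540195/67108864

Derivation:
S_32 takes values m ≡ 0 (mod 2) with |m| ≤ 32; P(S_32=m) = C(32,(32+m)/2)/2^32.
Total paths: 2^32 = 4294967296
Distribution: P(S=-32)=1/4294967296, P(S=-30)=32/4294967296, P(S=-28)=496/4294967296, P(S=-26)=4960/4294967296, P(S=-24)=35960/4294967296, P(S=-22)=201376/4294967296, P(S=-20)=906192/4294967296, P(S=-18)=3365856/4294967296, P(S=-16)=10518300/4294967296, P(S=-14)=28048800/4294967296, P(S=-12)=64512240/4294967296, P(S=-10)=129024480/4294967296, P(S=-8)=225792840/4294967296, P(S=-6)=347373600/4294967296, P(S=-4)=471435600/4294967296, P(S=-2)=565722720/4294967296, P(S=0)=601080390/4294967296, P(S=2)=565722720/4294967296, P(S=4)=471435600/4294967296, P(S=6)=347373600/4294967296, P(S=8)=225792840/4294967296, P(S=10)=129024480/4294967296, P(S=12)=64512240/4294967296, P(S=14)=28048800/4294967296, P(S=16)=10518300/4294967296, P(S=18)=3365856/4294967296, P(S=20)=906192/4294967296, P(S=22)=201376/4294967296, P(S=24)=35960/4294967296, P(S=26)=4960/4294967296, P(S=28)=496/4294967296, P(S=30)=32/4294967296, P(S=32)=1/4294967296
E[|S_32|] = Σ_m |m|·P(S_32=m) = 19234572480/4294967296 = 300540195/67108864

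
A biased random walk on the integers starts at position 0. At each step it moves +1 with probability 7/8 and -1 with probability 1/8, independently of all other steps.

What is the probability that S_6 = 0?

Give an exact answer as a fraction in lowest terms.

Answer: 1715/65536

Derivation:
To be at 0 after 6 steps: need exactly 3 steps of +1 and 3 of -1.
Number of such sequences: C(6,3) = 20
Each has probability (7/8)^3 · (1/8)^3 = 343/262144
P = 20 · 343/262144 = 1715/65536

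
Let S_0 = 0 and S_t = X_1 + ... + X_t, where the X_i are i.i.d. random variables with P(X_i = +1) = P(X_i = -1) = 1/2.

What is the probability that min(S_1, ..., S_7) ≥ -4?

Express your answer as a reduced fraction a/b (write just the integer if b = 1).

Answer: 119/128

Derivation:
Let f(t,s) = #length-t paths at position s with S_1..S_t all ≥ -4.
f(t,s) = f(t-1,s-1) + f(t-1,s+1) for s ≥ -4; f(t,s) = 0 for s < -4.
t=0: f(0,0)=1
t=1: f(1,-1)=1 f(1,1)=1
t=2: f(2,-2)=1 f(2,0)=2 f(2,2)=1
t=3: f(3,-3)=1 f(3,-1)=3 f(3,1)=3 f(3,3)=1
t=4: f(4,-4)=1 f(4,-2)=4 f(4,0)=6 f(4,2)=4 f(4,4)=1
t=5: f(5,-3)=5 f(5,-1)=10 f(5,1)=10 f(5,3)=5 f(5,5)=1
t=6: f(6,-4)=5 f(6,-2)=15 f(6,0)=20 f(6,2)=15 f(6,4)=6 f(6,6)=1
t=7: f(7,-3)=20 f(7,-1)=35 f(7,1)=35 f(7,3)=21 f(7,5)=7 f(7,7)=1
Σ_s f(7,s) = 119
P = 119/128 = 119/128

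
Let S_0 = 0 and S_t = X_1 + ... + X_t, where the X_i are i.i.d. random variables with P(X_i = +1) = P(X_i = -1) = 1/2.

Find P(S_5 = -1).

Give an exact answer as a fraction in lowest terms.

To reach position -1 after 5 steps: need 2 steps of +1 and 3 of -1.
Favorable paths: C(5,2) = 10
Total paths: 2^5 = 32
P = 10/32 = 5/16

Answer: 5/16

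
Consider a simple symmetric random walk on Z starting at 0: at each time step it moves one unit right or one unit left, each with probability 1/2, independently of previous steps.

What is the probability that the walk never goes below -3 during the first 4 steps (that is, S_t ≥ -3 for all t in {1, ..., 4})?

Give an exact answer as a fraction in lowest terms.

Answer: 15/16

Derivation:
Let f(t,s) = #length-t paths at position s with S_1..S_t all ≥ -3.
f(t,s) = f(t-1,s-1) + f(t-1,s+1) for s ≥ -3; f(t,s) = 0 for s < -3.
t=0: f(0,0)=1
t=1: f(1,-1)=1 f(1,1)=1
t=2: f(2,-2)=1 f(2,0)=2 f(2,2)=1
t=3: f(3,-3)=1 f(3,-1)=3 f(3,1)=3 f(3,3)=1
t=4: f(4,-2)=4 f(4,0)=6 f(4,2)=4 f(4,4)=1
Σ_s f(4,s) = 15
P = 15/16 = 15/16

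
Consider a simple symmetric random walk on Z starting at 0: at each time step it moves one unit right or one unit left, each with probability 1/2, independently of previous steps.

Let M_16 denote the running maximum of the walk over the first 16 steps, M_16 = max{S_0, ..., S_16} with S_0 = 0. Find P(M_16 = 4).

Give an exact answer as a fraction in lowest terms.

Answer: 1001/8192

Derivation:
Let M_16 = max(S_0,...,S_16). Use the reflection principle: for j ≥ 1, #{paths with M_16 ≥ j} = #{S_16 ≥ j} + #{S_16 ≥ j+1}.
By reflection, #{M_16 ≥ 4} = #{S_16 ≥ 4} + #{S_16 ≥ 5} = 14893 + 6885 = 21778.
#{M_16 ≥ 5} = #{S_16 ≥ 5} + #{S_16 ≥ 6} = 6885 + 6885 = 13770.
#{M_16 = 4} = 21778 - 13770 = 8008.
P(M_16 = 4) = 8008/65536 = 1001/8192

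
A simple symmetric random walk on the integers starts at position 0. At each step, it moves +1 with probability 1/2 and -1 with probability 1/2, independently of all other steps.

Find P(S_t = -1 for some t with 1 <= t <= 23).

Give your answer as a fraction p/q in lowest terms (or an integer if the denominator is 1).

Answer: 3518265/4194304

Derivation:
Count via complement. Let g(t,s) = #length-t paths at position s with S_1..S_t all ≠ -1.
g(t,s) = g(t-1,s-1) + g(t-1,s+1) for s ≠ -1; g(t,-1) = 0.
t=0: g(0,0)=1
t=1: g(1,1)=1
t=2: g(2,0)=1 g(2,2)=1
t=3: g(3,1)=2 g(3,3)=1
t=4: g(4,0)=2 g(4,2)=3 g(4,4)=1
t=5: g(5,1)=5 g(5,3)=4 g(5,5)=1
t=6: g(6,0)=5 g(6,2)=9 g(6,4)=5 g(6,6)=1
t=7: g(7,1)=14 g(7,3)=14 g(7,5)=6 g(7,7)=1
t=8: g(8,0)=14 g(8,2)=28 g(8,4)=20 g(8,6)=7 g(8,8)=1
t=9: g(9,1)=42 g(9,3)=48 g(9,5)=27 g(9,7)=8 g(9,9)=1
t=10: g(10,0)=42 g(10,2)=90 g(10,4)=75 g(10,6)=35 g(10,8)=9 g(10,10)=1
t=11: g(11,1)=132 g(11,3)=165 g(11,5)=110 g(11,7)=44 g(11,9)=10 g(11,11)=1
t=12: g(12,0)=132 g(12,2)=297 g(12,4)=275 g(12,6)=154 g(12,8)=54 g(12,10)=11 g(12,12)=1
t=13: g(13,1)=429 g(13,3)=572 g(13,5)=429 g(13,7)=208 g(13,9)=65 g(13,11)=12 g(13,13)=1
t=14: g(14,0)=429 g(14,2)=1001 g(14,4)=1001 g(14,6)=637 g(14,8)=273 g(14,10)=77 g(14,12)=13 g(14,14)=1
t=15: g(15,1)=1430 g(15,3)=2002 g(15,5)=1638 g(15,7)=910 g(15,9)=350 g(15,11)=90 g(15,13)=14 g(15,15)=1
t=16: g(16,0)=1430 g(16,2)=3432 g(16,4)=3640 g(16,6)=2548 g(16,8)=1260 g(16,10)=440 g(16,12)=104 g(16,14)=15 g(16,16)=1
t=17: g(17,1)=4862 g(17,3)=7072 g(17,5)=6188 g(17,7)=3808 g(17,9)=1700 g(17,11)=544 g(17,13)=119 g(17,15)=16 g(17,17)=1
t=18: g(18,0)=4862 g(18,2)=11934 g(18,4)=13260 g(18,6)=9996 g(18,8)=5508 g(18,10)=2244 g(18,12)=663 g(18,14)=135 g(18,16)=17 g(18,18)=1
t=19: g(19,1)=16796 g(19,3)=25194 g(19,5)=23256 g(19,7)=15504 g(19,9)=7752 g(19,11)=2907 g(19,13)=798 g(19,15)=152 g(19,17)=18 g(19,19)=1
t=20: g(20,0)=16796 g(20,2)=41990 g(20,4)=48450 g(20,6)=38760 g(20,8)=23256 g(20,10)=10659 g(20,12)=3705 g(20,14)=950 g(20,16)=170 g(20,18)=19 g(20,20)=1
t=21: g(21,1)=58786 g(21,3)=90440 g(21,5)=87210 g(21,7)=62016 g(21,9)=33915 g(21,11)=14364 g(21,13)=4655 g(21,15)=1120 g(21,17)=189 g(21,19)=20 g(21,21)=1
t=22: g(22,0)=58786 g(22,2)=149226 g(22,4)=177650 g(22,6)=149226 g(22,8)=95931 g(22,10)=48279 g(22,12)=19019 g(22,14)=5775 g(22,16)=1309 g(22,18)=209 g(22,20)=21 g(22,22)=1
t=23: g(23,1)=208012 g(23,3)=326876 g(23,5)=326876 g(23,7)=245157 g(23,9)=144210 g(23,11)=67298 g(23,13)=24794 g(23,15)=7084 g(23,17)=1518 g(23,19)=230 g(23,21)=22 g(23,23)=1
Paths never hitting -1: Σ_s g(23,s) = 1352078
Paths hitting -1: 2^23 - 1352078 = 7036530
P = 7036530/8388608 = 3518265/4194304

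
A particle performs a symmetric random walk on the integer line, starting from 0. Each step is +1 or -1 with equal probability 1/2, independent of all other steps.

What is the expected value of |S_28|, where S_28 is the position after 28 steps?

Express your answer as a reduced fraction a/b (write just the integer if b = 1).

Answer: 35102025/8388608

Derivation:
S_28 takes values m ≡ 0 (mod 2) with |m| ≤ 28; P(S_28=m) = C(28,(28+m)/2)/2^28.
Total paths: 2^28 = 268435456
Distribution: P(S=-28)=1/268435456, P(S=-26)=28/268435456, P(S=-24)=378/268435456, P(S=-22)=3276/268435456, P(S=-20)=20475/268435456, P(S=-18)=98280/268435456, P(S=-16)=376740/268435456, P(S=-14)=1184040/268435456, P(S=-12)=3108105/268435456, P(S=-10)=6906900/268435456, P(S=-8)=13123110/268435456, P(S=-6)=21474180/268435456, P(S=-4)=30421755/268435456, P(S=-2)=37442160/268435456, P(S=0)=40116600/268435456, P(S=2)=37442160/268435456, P(S=4)=30421755/268435456, P(S=6)=21474180/268435456, P(S=8)=13123110/268435456, P(S=10)=6906900/268435456, P(S=12)=3108105/268435456, P(S=14)=1184040/268435456, P(S=16)=376740/268435456, P(S=18)=98280/268435456, P(S=20)=20475/268435456, P(S=22)=3276/268435456, P(S=24)=378/268435456, P(S=26)=28/268435456, P(S=28)=1/268435456
E[|S_28|] = Σ_m |m|·P(S_28=m) = 1123264800/268435456 = 35102025/8388608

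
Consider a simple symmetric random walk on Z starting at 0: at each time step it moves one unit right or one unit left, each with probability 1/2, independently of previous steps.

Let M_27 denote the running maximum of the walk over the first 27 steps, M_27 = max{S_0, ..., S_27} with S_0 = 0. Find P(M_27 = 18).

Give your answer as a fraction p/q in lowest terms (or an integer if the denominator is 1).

Let M_27 = max(S_0,...,S_27). Use the reflection principle: for j ≥ 1, #{paths with M_27 ≥ j} = #{S_27 ≥ j} + #{S_27 ≥ j+1}.
By reflection, #{M_27 ≥ 18} = #{S_27 ≥ 18} + #{S_27 ≥ 19} = 20854 + 20854 = 41708.
#{M_27 ≥ 19} = #{S_27 ≥ 19} + #{S_27 ≥ 20} = 20854 + 3304 = 24158.
#{M_27 = 18} = 41708 - 24158 = 17550.
P(M_27 = 18) = 17550/134217728 = 8775/67108864

Answer: 8775/67108864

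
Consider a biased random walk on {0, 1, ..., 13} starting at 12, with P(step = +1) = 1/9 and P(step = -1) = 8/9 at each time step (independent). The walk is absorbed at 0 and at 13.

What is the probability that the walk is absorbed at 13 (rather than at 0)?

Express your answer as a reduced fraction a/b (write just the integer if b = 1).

Answer: 9817068105/78536544841

Derivation:
Biased walk: p = 1/9, q = 8/9, r = q/p = 8
Gambler's ruin: P(hit 13 before 0 | start at 12) = (1 - r^a)/(1 - r^N)
r^12 = 68719476736; r^13 = 549755813888
P = (1 - 68719476736) / (1 - 549755813888) = -68719476735 / -549755813887 = 9817068105/78536544841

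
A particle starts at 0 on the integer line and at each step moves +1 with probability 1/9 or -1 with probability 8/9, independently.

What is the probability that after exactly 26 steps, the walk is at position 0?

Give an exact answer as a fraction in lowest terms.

To be at 0 after 26 steps: need exactly 13 steps of +1 and 13 of -1.
Number of such sequences: C(26,13) = 10400600
Each has probability (1/9)^13 · (8/9)^13 = 549755813888/6461081889226673298932241
P = 10400600 · 549755813888/6461081889226673298932241 = 5717790317923532800/6461081889226673298932241

Answer: 5717790317923532800/6461081889226673298932241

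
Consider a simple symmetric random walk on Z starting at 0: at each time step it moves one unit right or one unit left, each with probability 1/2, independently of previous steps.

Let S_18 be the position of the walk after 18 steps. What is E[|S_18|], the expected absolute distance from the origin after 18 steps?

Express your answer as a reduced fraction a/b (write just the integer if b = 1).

S_18 takes values m ≡ 0 (mod 2) with |m| ≤ 18; P(S_18=m) = C(18,(18+m)/2)/2^18.
Total paths: 2^18 = 262144
Distribution: P(S=-18)=1/262144, P(S=-16)=18/262144, P(S=-14)=153/262144, P(S=-12)=816/262144, P(S=-10)=3060/262144, P(S=-8)=8568/262144, P(S=-6)=18564/262144, P(S=-4)=31824/262144, P(S=-2)=43758/262144, P(S=0)=48620/262144, P(S=2)=43758/262144, P(S=4)=31824/262144, P(S=6)=18564/262144, P(S=8)=8568/262144, P(S=10)=3060/262144, P(S=12)=816/262144, P(S=14)=153/262144, P(S=16)=18/262144, P(S=18)=1/262144
E[|S_18|] = Σ_m |m|·P(S_18=m) = 875160/262144 = 109395/32768

Answer: 109395/32768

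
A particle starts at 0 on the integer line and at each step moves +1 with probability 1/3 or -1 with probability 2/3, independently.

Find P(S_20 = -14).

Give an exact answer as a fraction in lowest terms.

To reach position -14 after 20 steps: need 3 steps of +1 and 17 steps of -1.
Number of such sequences: C(20,3) = 1140
Each has probability (1/3)^3 · (2/3)^17 = 131072/3486784401
P = 1140 · 131072/3486784401 = 49807360/1162261467

Answer: 49807360/1162261467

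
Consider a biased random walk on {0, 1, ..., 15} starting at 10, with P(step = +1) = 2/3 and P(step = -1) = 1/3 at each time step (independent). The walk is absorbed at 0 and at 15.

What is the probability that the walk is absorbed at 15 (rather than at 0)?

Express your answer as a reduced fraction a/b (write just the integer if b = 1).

Biased walk: p = 2/3, q = 1/3, r = q/p = 1/2
Gambler's ruin: P(hit 15 before 0 | start at 10) = (1 - r^a)/(1 - r^N)
r^10 = 1/1024; r^15 = 1/32768
P = (1 - 1/1024) / (1 - 1/32768) = 1023/1024 / 32767/32768 = 1056/1057

Answer: 1056/1057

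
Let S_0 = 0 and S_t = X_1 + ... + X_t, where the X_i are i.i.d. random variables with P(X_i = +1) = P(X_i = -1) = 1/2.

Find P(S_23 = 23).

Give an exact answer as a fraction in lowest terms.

Answer: 1/8388608

Derivation:
To reach position 23 after 23 steps: need 23 steps of +1 and 0 of -1.
Favorable paths: C(23,23) = 1
Total paths: 2^23 = 8388608
P = 1/8388608 = 1/8388608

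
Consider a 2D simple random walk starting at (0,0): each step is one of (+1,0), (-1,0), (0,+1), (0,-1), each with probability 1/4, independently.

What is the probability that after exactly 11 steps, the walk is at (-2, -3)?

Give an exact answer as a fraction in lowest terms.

Answer: 38115/2097152

Derivation:
Let h be the number of horizontal steps (so 11-h are vertical). To end at (-2,-3) need (h-2)/2 right-steps and ((11-h)-3)/2 up-steps.
Sum over h with 2 ≤ h ≤ 8, h ≡ 0 (mod 2), 11-h ≡ 1 (mod 2):
h=2: C(11,2)·C(2,0)·C(9,3) = 55·1·84 = 4620
h=4: C(11,4)·C(4,1)·C(7,2) = 330·4·21 = 27720
h=6: C(11,6)·C(6,2)·C(5,1) = 462·15·5 = 34650
h=8: C(11,8)·C(8,3)·C(3,0) = 165·56·1 = 9240
Total favorable: 76230
Total paths: 4^11 = 4194304
P = 76230/4194304 = 38115/2097152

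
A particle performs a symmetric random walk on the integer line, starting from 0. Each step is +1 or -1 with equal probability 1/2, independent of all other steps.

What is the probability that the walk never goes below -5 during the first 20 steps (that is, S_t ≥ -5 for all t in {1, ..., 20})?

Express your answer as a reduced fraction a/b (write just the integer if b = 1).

Answer: 106267/131072

Derivation:
Let f(t,s) = #length-t paths at position s with S_1..S_t all ≥ -5.
f(t,s) = f(t-1,s-1) + f(t-1,s+1) for s ≥ -5; f(t,s) = 0 for s < -5.
t=0: f(0,0)=1
t=1: f(1,-1)=1 f(1,1)=1
t=2: f(2,-2)=1 f(2,0)=2 f(2,2)=1
t=3: f(3,-3)=1 f(3,-1)=3 f(3,1)=3 f(3,3)=1
t=4: f(4,-4)=1 f(4,-2)=4 f(4,0)=6 f(4,2)=4 f(4,4)=1
t=5: f(5,-5)=1 f(5,-3)=5 f(5,-1)=10 f(5,1)=10 f(5,3)=5 f(5,5)=1
t=6: f(6,-4)=6 f(6,-2)=15 f(6,0)=20 f(6,2)=15 f(6,4)=6 f(6,6)=1
t=7: f(7,-5)=6 f(7,-3)=21 f(7,-1)=35 f(7,1)=35 f(7,3)=21 f(7,5)=7 f(7,7)=1
t=8: f(8,-4)=27 f(8,-2)=56 f(8,0)=70 f(8,2)=56 f(8,4)=28 f(8,6)=8 f(8,8)=1
t=9: f(9,-5)=27 f(9,-3)=83 f(9,-1)=126 f(9,1)=126 f(9,3)=84 f(9,5)=36 f(9,7)=9 f(9,9)=1
t=10: f(10,-4)=110 f(10,-2)=209 f(10,0)=252 f(10,2)=210 f(10,4)=120 f(10,6)=45 f(10,8)=10 f(10,10)=1
t=11: f(11,-5)=110 f(11,-3)=319 f(11,-1)=461 f(11,1)=462 f(11,3)=330 f(11,5)=165 f(11,7)=55 f(11,9)=11 f(11,11)=1
t=12: f(12,-4)=429 f(12,-2)=780 f(12,0)=923 f(12,2)=792 f(12,4)=495 f(12,6)=220 f(12,8)=66 f(12,10)=12 f(12,12)=1
t=13: f(13,-5)=429 f(13,-3)=1209 f(13,-1)=1703 f(13,1)=1715 f(13,3)=1287 f(13,5)=715 f(13,7)=286 f(13,9)=78 f(13,11)=13 f(13,13)=1
t=14: f(14,-4)=1638 f(14,-2)=2912 f(14,0)=3418 f(14,2)=3002 f(14,4)=2002 f(14,6)=1001 f(14,8)=364 f(14,10)=91 f(14,12)=14 f(14,14)=1
t=15: f(15,-5)=1638 f(15,-3)=4550 f(15,-1)=6330 f(15,1)=6420 f(15,3)=5004 f(15,5)=3003 f(15,7)=1365 f(15,9)=455 f(15,11)=105 f(15,13)=15 f(15,15)=1
t=16: f(16,-4)=6188 f(16,-2)=10880 f(16,0)=12750 f(16,2)=11424 f(16,4)=8007 f(16,6)=4368 f(16,8)=1820 f(16,10)=560 f(16,12)=120 f(16,14)=16 f(16,16)=1
t=17: f(17,-5)=6188 f(17,-3)=17068 f(17,-1)=23630 f(17,1)=24174 f(17,3)=19431 f(17,5)=12375 f(17,7)=6188 f(17,9)=2380 f(17,11)=680 f(17,13)=136 f(17,15)=17 f(17,17)=1
t=18: f(18,-4)=23256 f(18,-2)=40698 f(18,0)=47804 f(18,2)=43605 f(18,4)=31806 f(18,6)=18563 f(18,8)=8568 f(18,10)=3060 f(18,12)=816 f(18,14)=153 f(18,16)=18 f(18,18)=1
t=19: f(19,-5)=23256 f(19,-3)=63954 f(19,-1)=88502 f(19,1)=91409 f(19,3)=75411 f(19,5)=50369 f(19,7)=27131 f(19,9)=11628 f(19,11)=3876 f(19,13)=969 f(19,15)=171 f(19,17)=19 f(19,19)=1
t=20: f(20,-4)=87210 f(20,-2)=152456 f(20,0)=179911 f(20,2)=166820 f(20,4)=125780 f(20,6)=77500 f(20,8)=38759 f(20,10)=15504 f(20,12)=4845 f(20,14)=1140 f(20,16)=190 f(20,18)=20 f(20,20)=1
Σ_s f(20,s) = 850136
P = 850136/1048576 = 106267/131072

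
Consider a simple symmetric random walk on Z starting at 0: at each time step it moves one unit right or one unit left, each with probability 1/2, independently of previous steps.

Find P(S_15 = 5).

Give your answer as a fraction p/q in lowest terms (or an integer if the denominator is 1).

To reach position 5 after 15 steps: need 10 steps of +1 and 5 of -1.
Favorable paths: C(15,10) = 3003
Total paths: 2^15 = 32768
P = 3003/32768 = 3003/32768

Answer: 3003/32768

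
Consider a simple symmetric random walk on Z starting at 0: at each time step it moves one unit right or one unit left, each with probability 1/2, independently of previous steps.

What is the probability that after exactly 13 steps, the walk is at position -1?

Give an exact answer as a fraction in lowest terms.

To reach position -1 after 13 steps: need 6 steps of +1 and 7 of -1.
Favorable paths: C(13,6) = 1716
Total paths: 2^13 = 8192
P = 1716/8192 = 429/2048

Answer: 429/2048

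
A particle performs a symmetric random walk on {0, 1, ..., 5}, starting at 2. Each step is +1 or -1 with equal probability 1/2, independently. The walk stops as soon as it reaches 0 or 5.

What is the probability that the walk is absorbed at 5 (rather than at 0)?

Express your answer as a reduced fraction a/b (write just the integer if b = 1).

Answer: 2/5

Derivation:
Symmetric walk (p = 1/2): the harmonic-function argument gives P(hit 5 before 0 | start at 2) = a/N.
P = 2/5 = 2/5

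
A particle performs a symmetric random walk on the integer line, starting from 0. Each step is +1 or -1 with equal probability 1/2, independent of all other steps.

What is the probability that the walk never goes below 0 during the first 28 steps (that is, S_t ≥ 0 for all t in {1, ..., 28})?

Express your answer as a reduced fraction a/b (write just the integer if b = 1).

Answer: 5014575/33554432

Derivation:
Let f(t,s) = #length-t paths at position s with S_1..S_t all ≥ 0.
f(t,s) = f(t-1,s-1) + f(t-1,s+1) for s ≥ 0; f(t,s) = 0 for s < 0.
t=0: f(0,0)=1
t=1: f(1,1)=1
t=2: f(2,0)=1 f(2,2)=1
t=3: f(3,1)=2 f(3,3)=1
t=4: f(4,0)=2 f(4,2)=3 f(4,4)=1
t=5: f(5,1)=5 f(5,3)=4 f(5,5)=1
t=6: f(6,0)=5 f(6,2)=9 f(6,4)=5 f(6,6)=1
t=7: f(7,1)=14 f(7,3)=14 f(7,5)=6 f(7,7)=1
t=8: f(8,0)=14 f(8,2)=28 f(8,4)=20 f(8,6)=7 f(8,8)=1
t=9: f(9,1)=42 f(9,3)=48 f(9,5)=27 f(9,7)=8 f(9,9)=1
t=10: f(10,0)=42 f(10,2)=90 f(10,4)=75 f(10,6)=35 f(10,8)=9 f(10,10)=1
t=11: f(11,1)=132 f(11,3)=165 f(11,5)=110 f(11,7)=44 f(11,9)=10 f(11,11)=1
t=12: f(12,0)=132 f(12,2)=297 f(12,4)=275 f(12,6)=154 f(12,8)=54 f(12,10)=11 f(12,12)=1
t=13: f(13,1)=429 f(13,3)=572 f(13,5)=429 f(13,7)=208 f(13,9)=65 f(13,11)=12 f(13,13)=1
t=14: f(14,0)=429 f(14,2)=1001 f(14,4)=1001 f(14,6)=637 f(14,8)=273 f(14,10)=77 f(14,12)=13 f(14,14)=1
t=15: f(15,1)=1430 f(15,3)=2002 f(15,5)=1638 f(15,7)=910 f(15,9)=350 f(15,11)=90 f(15,13)=14 f(15,15)=1
t=16: f(16,0)=1430 f(16,2)=3432 f(16,4)=3640 f(16,6)=2548 f(16,8)=1260 f(16,10)=440 f(16,12)=104 f(16,14)=15 f(16,16)=1
t=17: f(17,1)=4862 f(17,3)=7072 f(17,5)=6188 f(17,7)=3808 f(17,9)=1700 f(17,11)=544 f(17,13)=119 f(17,15)=16 f(17,17)=1
t=18: f(18,0)=4862 f(18,2)=11934 f(18,4)=13260 f(18,6)=9996 f(18,8)=5508 f(18,10)=2244 f(18,12)=663 f(18,14)=135 f(18,16)=17 f(18,18)=1
t=19: f(19,1)=16796 f(19,3)=25194 f(19,5)=23256 f(19,7)=15504 f(19,9)=7752 f(19,11)=2907 f(19,13)=798 f(19,15)=152 f(19,17)=18 f(19,19)=1
t=20: f(20,0)=16796 f(20,2)=41990 f(20,4)=48450 f(20,6)=38760 f(20,8)=23256 f(20,10)=10659 f(20,12)=3705 f(20,14)=950 f(20,16)=170 f(20,18)=19 f(20,20)=1
t=21: f(21,1)=58786 f(21,3)=90440 f(21,5)=87210 f(21,7)=62016 f(21,9)=33915 f(21,11)=14364 f(21,13)=4655 f(21,15)=1120 f(21,17)=189 f(21,19)=20 f(21,21)=1
t=22: f(22,0)=58786 f(22,2)=149226 f(22,4)=177650 f(22,6)=149226 f(22,8)=95931 f(22,10)=48279 f(22,12)=19019 f(22,14)=5775 f(22,16)=1309 f(22,18)=209 f(22,20)=21 f(22,22)=1
t=23: f(23,1)=208012 f(23,3)=326876 f(23,5)=326876 f(23,7)=245157 f(23,9)=144210 f(23,11)=67298 f(23,13)=24794 f(23,15)=7084 f(23,17)=1518 f(23,19)=230 f(23,21)=22 f(23,23)=1
t=24: f(24,0)=208012 f(24,2)=534888 f(24,4)=653752 f(24,6)=572033 f(24,8)=389367 f(24,10)=211508 f(24,12)=92092 f(24,14)=31878 f(24,16)=8602 f(24,18)=1748 f(24,20)=252 f(24,22)=23 f(24,24)=1
t=25: f(25,1)=742900 f(25,3)=1188640 f(25,5)=1225785 f(25,7)=961400 f(25,9)=600875 f(25,11)=303600 f(25,13)=123970 f(25,15)=40480 f(25,17)=10350 f(25,19)=2000 f(25,21)=275 f(25,23)=24 f(25,25)=1
t=26: f(26,0)=742900 f(26,2)=1931540 f(26,4)=2414425 f(26,6)=2187185 f(26,8)=1562275 f(26,10)=904475 f(26,12)=427570 f(26,14)=164450 f(26,16)=50830 f(26,18)=12350 f(26,20)=2275 f(26,22)=299 f(26,24)=25 f(26,26)=1
t=27: f(27,1)=2674440 f(27,3)=4345965 f(27,5)=4601610 f(27,7)=3749460 f(27,9)=2466750 f(27,11)=1332045 f(27,13)=592020 f(27,15)=215280 f(27,17)=63180 f(27,19)=14625 f(27,21)=2574 f(27,23)=324 f(27,25)=26 f(27,27)=1
t=28: f(28,0)=2674440 f(28,2)=7020405 f(28,4)=8947575 f(28,6)=8351070 f(28,8)=6216210 f(28,10)=3798795 f(28,12)=1924065 f(28,14)=807300 f(28,16)=278460 f(28,18)=77805 f(28,20)=17199 f(28,22)=2898 f(28,24)=350 f(28,26)=27 f(28,28)=1
Σ_s f(28,s) = 40116600
P = 40116600/268435456 = 5014575/33554432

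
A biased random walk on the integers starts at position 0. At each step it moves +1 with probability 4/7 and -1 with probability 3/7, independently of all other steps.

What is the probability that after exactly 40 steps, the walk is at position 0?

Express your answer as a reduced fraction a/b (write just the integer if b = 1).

To be at 0 after 40 steps: need exactly 20 steps of +1 and 20 of -1.
Number of such sequences: C(40,20) = 137846528820
Each has probability (4/7)^20 · (3/7)^20 = 3833759992447475122176/6366805760909027985741435139224001
P = 137846528820 · 3833759992447475122176/6366805760909027985741435139224001 = 75495786755410551680752429301760/909543680129861140820205019889143

Answer: 75495786755410551680752429301760/909543680129861140820205019889143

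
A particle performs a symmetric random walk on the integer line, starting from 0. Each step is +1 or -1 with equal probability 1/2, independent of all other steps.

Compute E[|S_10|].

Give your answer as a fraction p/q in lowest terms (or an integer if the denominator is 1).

S_10 takes values m ≡ 0 (mod 2) with |m| ≤ 10; P(S_10=m) = C(10,(10+m)/2)/2^10.
Total paths: 2^10 = 1024
Distribution: P(S=-10)=1/1024, P(S=-8)=10/1024, P(S=-6)=45/1024, P(S=-4)=120/1024, P(S=-2)=210/1024, P(S=0)=252/1024, P(S=2)=210/1024, P(S=4)=120/1024, P(S=6)=45/1024, P(S=8)=10/1024, P(S=10)=1/1024
E[|S_10|] = Σ_m |m|·P(S_10=m) = 2520/1024 = 315/128

Answer: 315/128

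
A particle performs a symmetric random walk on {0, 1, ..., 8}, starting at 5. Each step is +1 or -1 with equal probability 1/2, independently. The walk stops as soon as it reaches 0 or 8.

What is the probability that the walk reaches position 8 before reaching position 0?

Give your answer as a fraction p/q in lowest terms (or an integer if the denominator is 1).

Answer: 5/8

Derivation:
Symmetric walk (p = 1/2): the harmonic-function argument gives P(hit 8 before 0 | start at 5) = a/N.
P = 5/8 = 5/8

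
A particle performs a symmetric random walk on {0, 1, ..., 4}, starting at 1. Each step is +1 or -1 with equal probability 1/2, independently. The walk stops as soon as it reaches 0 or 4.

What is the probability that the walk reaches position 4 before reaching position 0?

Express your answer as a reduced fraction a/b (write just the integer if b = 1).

Answer: 1/4

Derivation:
Symmetric walk (p = 1/2): the harmonic-function argument gives P(hit 4 before 0 | start at 1) = a/N.
P = 1/4 = 1/4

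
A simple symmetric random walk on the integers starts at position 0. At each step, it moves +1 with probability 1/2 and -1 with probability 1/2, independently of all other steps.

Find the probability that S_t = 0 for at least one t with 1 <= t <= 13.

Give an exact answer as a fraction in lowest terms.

Count via complement. Let g(t,s) = #length-t paths at position s with S_1..S_t all ≠ 0.
g(t,s) = g(t-1,s-1) + g(t-1,s+1) for s ≠ 0; g(t,0) = 0.
t=0: g(0,0)=1
t=1: g(1,-1)=1 g(1,1)=1
t=2: g(2,-2)=1 g(2,2)=1
t=3: g(3,-3)=1 g(3,-1)=1 g(3,1)=1 g(3,3)=1
t=4: g(4,-4)=1 g(4,-2)=2 g(4,2)=2 g(4,4)=1
t=5: g(5,-5)=1 g(5,-3)=3 g(5,-1)=2 g(5,1)=2 g(5,3)=3 g(5,5)=1
t=6: g(6,-6)=1 g(6,-4)=4 g(6,-2)=5 g(6,2)=5 g(6,4)=4 g(6,6)=1
t=7: g(7,-7)=1 g(7,-5)=5 g(7,-3)=9 g(7,-1)=5 g(7,1)=5 g(7,3)=9 g(7,5)=5 g(7,7)=1
t=8: g(8,-8)=1 g(8,-6)=6 g(8,-4)=14 g(8,-2)=14 g(8,2)=14 g(8,4)=14 g(8,6)=6 g(8,8)=1
t=9: g(9,-9)=1 g(9,-7)=7 g(9,-5)=20 g(9,-3)=28 g(9,-1)=14 g(9,1)=14 g(9,3)=28 g(9,5)=20 g(9,7)=7 g(9,9)=1
t=10: g(10,-10)=1 g(10,-8)=8 g(10,-6)=27 g(10,-4)=48 g(10,-2)=42 g(10,2)=42 g(10,4)=48 g(10,6)=27 g(10,8)=8 g(10,10)=1
t=11: g(11,-11)=1 g(11,-9)=9 g(11,-7)=35 g(11,-5)=75 g(11,-3)=90 g(11,-1)=42 g(11,1)=42 g(11,3)=90 g(11,5)=75 g(11,7)=35 g(11,9)=9 g(11,11)=1
t=12: g(12,-12)=1 g(12,-10)=10 g(12,-8)=44 g(12,-6)=110 g(12,-4)=165 g(12,-2)=132 g(12,2)=132 g(12,4)=165 g(12,6)=110 g(12,8)=44 g(12,10)=10 g(12,12)=1
t=13: g(13,-13)=1 g(13,-11)=11 g(13,-9)=54 g(13,-7)=154 g(13,-5)=275 g(13,-3)=297 g(13,-1)=132 g(13,1)=132 g(13,3)=297 g(13,5)=275 g(13,7)=154 g(13,9)=54 g(13,11)=11 g(13,13)=1
Paths never hitting 0: Σ_s g(13,s) = 1848
Paths hitting 0: 2^13 - 1848 = 6344
P = 6344/8192 = 793/1024

Answer: 793/1024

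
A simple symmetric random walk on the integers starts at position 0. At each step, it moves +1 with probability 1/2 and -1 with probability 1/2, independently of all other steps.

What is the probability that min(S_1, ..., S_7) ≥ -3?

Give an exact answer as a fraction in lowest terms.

Answer: 7/8

Derivation:
Let f(t,s) = #length-t paths at position s with S_1..S_t all ≥ -3.
f(t,s) = f(t-1,s-1) + f(t-1,s+1) for s ≥ -3; f(t,s) = 0 for s < -3.
t=0: f(0,0)=1
t=1: f(1,-1)=1 f(1,1)=1
t=2: f(2,-2)=1 f(2,0)=2 f(2,2)=1
t=3: f(3,-3)=1 f(3,-1)=3 f(3,1)=3 f(3,3)=1
t=4: f(4,-2)=4 f(4,0)=6 f(4,2)=4 f(4,4)=1
t=5: f(5,-3)=4 f(5,-1)=10 f(5,1)=10 f(5,3)=5 f(5,5)=1
t=6: f(6,-2)=14 f(6,0)=20 f(6,2)=15 f(6,4)=6 f(6,6)=1
t=7: f(7,-3)=14 f(7,-1)=34 f(7,1)=35 f(7,3)=21 f(7,5)=7 f(7,7)=1
Σ_s f(7,s) = 112
P = 112/128 = 7/8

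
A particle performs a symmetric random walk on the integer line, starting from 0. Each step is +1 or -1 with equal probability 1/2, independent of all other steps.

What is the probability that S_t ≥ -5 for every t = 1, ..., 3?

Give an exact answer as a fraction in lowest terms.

Answer: 1

Derivation:
Let f(t,s) = #length-t paths at position s with S_1..S_t all ≥ -5.
f(t,s) = f(t-1,s-1) + f(t-1,s+1) for s ≥ -5; f(t,s) = 0 for s < -5.
t=0: f(0,0)=1
t=1: f(1,-1)=1 f(1,1)=1
t=2: f(2,-2)=1 f(2,0)=2 f(2,2)=1
t=3: f(3,-3)=1 f(3,-1)=3 f(3,1)=3 f(3,3)=1
Σ_s f(3,s) = 8
P = 8/8 = 1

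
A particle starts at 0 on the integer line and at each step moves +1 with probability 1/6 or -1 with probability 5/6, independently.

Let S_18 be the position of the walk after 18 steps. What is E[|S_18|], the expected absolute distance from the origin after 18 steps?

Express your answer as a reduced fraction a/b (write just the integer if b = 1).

Answer: 16927940164639/1410554953728

Derivation:
S_18 takes values m ≡ 0 (mod 2) with |m| ≤ 18; P(S_18=m) = C(18,(18+m)/2) · (1/6)^((18+m)/2) · (5/6)^((18-m)/2).
Distribution: P(S=-18)=3814697265625/101559956668416, P(S=-16)=762939453125/5642219814912, P(S=-14)=2593994140625/11284439629824, P(S=-12)=518798828125/2115832430592, P(S=-10)=518798828125/2821109907456, P(S=-8)=145263671875/1410554953728, P(S=-6)=377685546875/8463329722368, P(S=-4)=10791015625/705277476864, P(S=-2)=23740234375/5642219814912, P(S=0)=23740234375/25389989167104, P(S=2)=949609375/5642219814912, P(S=4)=17265625/705277476864, P(S=6)=24171875/8463329722368, P(S=8)=371875/1410554953728, P(S=10)=53125/2821109907456, P(S=12)=2125/2115832430592, P(S=14)=425/11284439629824, P(S=16)=5/5642219814912, P(S=18)=1/101559956668416
E[|S_18|] = Σ_m |m|·P(S_18=m) = 16927940164639/1410554953728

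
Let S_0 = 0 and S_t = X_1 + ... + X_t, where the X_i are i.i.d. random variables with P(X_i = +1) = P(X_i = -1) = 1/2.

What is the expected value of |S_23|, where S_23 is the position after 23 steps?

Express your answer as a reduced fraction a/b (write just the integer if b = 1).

Answer: 2028117/524288

Derivation:
S_23 takes values m ≡ 1 (mod 2) with |m| ≤ 23; P(S_23=m) = C(23,(23+m)/2)/2^23.
Total paths: 2^23 = 8388608
Distribution: P(S=-23)=1/8388608, P(S=-21)=23/8388608, P(S=-19)=253/8388608, P(S=-17)=1771/8388608, P(S=-15)=8855/8388608, P(S=-13)=33649/8388608, P(S=-11)=100947/8388608, P(S=-9)=245157/8388608, P(S=-7)=490314/8388608, P(S=-5)=817190/8388608, P(S=-3)=1144066/8388608, P(S=-1)=1352078/8388608, P(S=1)=1352078/8388608, P(S=3)=1144066/8388608, P(S=5)=817190/8388608, P(S=7)=490314/8388608, P(S=9)=245157/8388608, P(S=11)=100947/8388608, P(S=13)=33649/8388608, P(S=15)=8855/8388608, P(S=17)=1771/8388608, P(S=19)=253/8388608, P(S=21)=23/8388608, P(S=23)=1/8388608
E[|S_23|] = Σ_m |m|·P(S_23=m) = 32449872/8388608 = 2028117/524288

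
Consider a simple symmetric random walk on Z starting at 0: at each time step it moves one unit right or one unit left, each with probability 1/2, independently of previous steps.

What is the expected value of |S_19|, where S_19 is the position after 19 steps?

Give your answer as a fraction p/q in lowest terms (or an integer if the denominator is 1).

S_19 takes values m ≡ 1 (mod 2) with |m| ≤ 19; P(S_19=m) = C(19,(19+m)/2)/2^19.
Total paths: 2^19 = 524288
Distribution: P(S=-19)=1/524288, P(S=-17)=19/524288, P(S=-15)=171/524288, P(S=-13)=969/524288, P(S=-11)=3876/524288, P(S=-9)=11628/524288, P(S=-7)=27132/524288, P(S=-5)=50388/524288, P(S=-3)=75582/524288, P(S=-1)=92378/524288, P(S=1)=92378/524288, P(S=3)=75582/524288, P(S=5)=50388/524288, P(S=7)=27132/524288, P(S=9)=11628/524288, P(S=11)=3876/524288, P(S=13)=969/524288, P(S=15)=171/524288, P(S=17)=19/524288, P(S=19)=1/524288
E[|S_19|] = Σ_m |m|·P(S_19=m) = 1847560/524288 = 230945/65536

Answer: 230945/65536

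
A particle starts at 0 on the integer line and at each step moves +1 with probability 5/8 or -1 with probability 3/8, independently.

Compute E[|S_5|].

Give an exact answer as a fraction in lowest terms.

Answer: 4315/2048

Derivation:
S_5 takes values m ≡ 1 (mod 2) with |m| ≤ 5; P(S_5=m) = C(5,(5+m)/2) · (5/8)^((5+m)/2) · (3/8)^((5-m)/2).
Distribution: P(S=-5)=243/32768, P(S=-3)=2025/32768, P(S=-1)=3375/16384, P(S=1)=5625/16384, P(S=3)=9375/32768, P(S=5)=3125/32768
E[|S_5|] = Σ_m |m|·P(S_5=m) = 4315/2048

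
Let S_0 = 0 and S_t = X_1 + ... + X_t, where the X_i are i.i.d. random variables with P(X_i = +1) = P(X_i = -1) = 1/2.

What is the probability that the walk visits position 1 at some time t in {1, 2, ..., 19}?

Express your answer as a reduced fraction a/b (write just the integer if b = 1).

Answer: 215955/262144

Derivation:
Count via complement. Let g(t,s) = #length-t paths at position s with S_1..S_t all ≠ 1.
g(t,s) = g(t-1,s-1) + g(t-1,s+1) for s ≠ 1; g(t,1) = 0.
t=0: g(0,0)=1
t=1: g(1,-1)=1
t=2: g(2,-2)=1 g(2,0)=1
t=3: g(3,-3)=1 g(3,-1)=2
t=4: g(4,-4)=1 g(4,-2)=3 g(4,0)=2
t=5: g(5,-5)=1 g(5,-3)=4 g(5,-1)=5
t=6: g(6,-6)=1 g(6,-4)=5 g(6,-2)=9 g(6,0)=5
t=7: g(7,-7)=1 g(7,-5)=6 g(7,-3)=14 g(7,-1)=14
t=8: g(8,-8)=1 g(8,-6)=7 g(8,-4)=20 g(8,-2)=28 g(8,0)=14
t=9: g(9,-9)=1 g(9,-7)=8 g(9,-5)=27 g(9,-3)=48 g(9,-1)=42
t=10: g(10,-10)=1 g(10,-8)=9 g(10,-6)=35 g(10,-4)=75 g(10,-2)=90 g(10,0)=42
t=11: g(11,-11)=1 g(11,-9)=10 g(11,-7)=44 g(11,-5)=110 g(11,-3)=165 g(11,-1)=132
t=12: g(12,-12)=1 g(12,-10)=11 g(12,-8)=54 g(12,-6)=154 g(12,-4)=275 g(12,-2)=297 g(12,0)=132
t=13: g(13,-13)=1 g(13,-11)=12 g(13,-9)=65 g(13,-7)=208 g(13,-5)=429 g(13,-3)=572 g(13,-1)=429
t=14: g(14,-14)=1 g(14,-12)=13 g(14,-10)=77 g(14,-8)=273 g(14,-6)=637 g(14,-4)=1001 g(14,-2)=1001 g(14,0)=429
t=15: g(15,-15)=1 g(15,-13)=14 g(15,-11)=90 g(15,-9)=350 g(15,-7)=910 g(15,-5)=1638 g(15,-3)=2002 g(15,-1)=1430
t=16: g(16,-16)=1 g(16,-14)=15 g(16,-12)=104 g(16,-10)=440 g(16,-8)=1260 g(16,-6)=2548 g(16,-4)=3640 g(16,-2)=3432 g(16,0)=1430
t=17: g(17,-17)=1 g(17,-15)=16 g(17,-13)=119 g(17,-11)=544 g(17,-9)=1700 g(17,-7)=3808 g(17,-5)=6188 g(17,-3)=7072 g(17,-1)=4862
t=18: g(18,-18)=1 g(18,-16)=17 g(18,-14)=135 g(18,-12)=663 g(18,-10)=2244 g(18,-8)=5508 g(18,-6)=9996 g(18,-4)=13260 g(18,-2)=11934 g(18,0)=4862
t=19: g(19,-19)=1 g(19,-17)=18 g(19,-15)=152 g(19,-13)=798 g(19,-11)=2907 g(19,-9)=7752 g(19,-7)=15504 g(19,-5)=23256 g(19,-3)=25194 g(19,-1)=16796
Paths never hitting 1: Σ_s g(19,s) = 92378
Paths hitting 1: 2^19 - 92378 = 431910
P = 431910/524288 = 215955/262144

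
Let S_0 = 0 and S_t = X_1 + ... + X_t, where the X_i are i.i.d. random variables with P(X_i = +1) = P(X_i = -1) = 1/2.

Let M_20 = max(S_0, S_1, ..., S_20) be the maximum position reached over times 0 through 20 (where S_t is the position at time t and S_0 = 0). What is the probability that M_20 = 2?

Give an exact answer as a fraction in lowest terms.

Answer: 20995/131072

Derivation:
Let M_20 = max(S_0,...,S_20). Use the reflection principle: for j ≥ 1, #{paths with M_20 ≥ j} = #{S_20 ≥ j} + #{S_20 ≥ j+1}.
By reflection, #{M_20 ≥ 2} = #{S_20 ≥ 2} + #{S_20 ≥ 3} = 431910 + 263950 = 695860.
#{M_20 ≥ 3} = #{S_20 ≥ 3} + #{S_20 ≥ 4} = 263950 + 263950 = 527900.
#{M_20 = 2} = 695860 - 527900 = 167960.
P(M_20 = 2) = 167960/1048576 = 20995/131072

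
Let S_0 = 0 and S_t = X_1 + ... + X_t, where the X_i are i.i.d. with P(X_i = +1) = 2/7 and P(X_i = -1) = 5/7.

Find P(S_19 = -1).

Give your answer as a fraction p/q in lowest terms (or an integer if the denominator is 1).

Answer: 461890000000000/11398895185373143

Derivation:
To reach position -1 after 19 steps: need 9 steps of +1 and 10 steps of -1.
Number of such sequences: C(19,9) = 92378
Each has probability (2/7)^9 · (5/7)^10 = 5000000000/11398895185373143
P = 92378 · 5000000000/11398895185373143 = 461890000000000/11398895185373143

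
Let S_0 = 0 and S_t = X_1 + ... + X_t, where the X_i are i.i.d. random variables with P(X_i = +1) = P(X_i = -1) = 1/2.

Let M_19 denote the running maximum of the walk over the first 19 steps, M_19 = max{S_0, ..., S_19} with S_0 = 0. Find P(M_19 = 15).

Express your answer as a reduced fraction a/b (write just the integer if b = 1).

Let M_19 = max(S_0,...,S_19). Use the reflection principle: for j ≥ 1, #{paths with M_19 ≥ j} = #{S_19 ≥ j} + #{S_19 ≥ j+1}.
By reflection, #{M_19 ≥ 15} = #{S_19 ≥ 15} + #{S_19 ≥ 16} = 191 + 20 = 211.
#{M_19 ≥ 16} = #{S_19 ≥ 16} + #{S_19 ≥ 17} = 20 + 20 = 40.
#{M_19 = 15} = 211 - 40 = 171.
P(M_19 = 15) = 171/524288 = 171/524288

Answer: 171/524288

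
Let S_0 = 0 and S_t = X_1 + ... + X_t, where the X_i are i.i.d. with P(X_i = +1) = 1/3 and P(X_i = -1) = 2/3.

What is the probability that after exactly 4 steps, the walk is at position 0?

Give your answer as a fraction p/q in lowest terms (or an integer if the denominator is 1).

To be at 0 after 4 steps: need exactly 2 steps of +1 and 2 of -1.
Number of such sequences: C(4,2) = 6
Each has probability (1/3)^2 · (2/3)^2 = 4/81
P = 6 · 4/81 = 8/27

Answer: 8/27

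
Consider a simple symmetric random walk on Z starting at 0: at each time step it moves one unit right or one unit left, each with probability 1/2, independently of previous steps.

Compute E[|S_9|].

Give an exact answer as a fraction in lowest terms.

Answer: 315/128

Derivation:
S_9 takes values m ≡ 1 (mod 2) with |m| ≤ 9; P(S_9=m) = C(9,(9+m)/2)/2^9.
Total paths: 2^9 = 512
Distribution: P(S=-9)=1/512, P(S=-7)=9/512, P(S=-5)=36/512, P(S=-3)=84/512, P(S=-1)=126/512, P(S=1)=126/512, P(S=3)=84/512, P(S=5)=36/512, P(S=7)=9/512, P(S=9)=1/512
E[|S_9|] = Σ_m |m|·P(S_9=m) = 1260/512 = 315/128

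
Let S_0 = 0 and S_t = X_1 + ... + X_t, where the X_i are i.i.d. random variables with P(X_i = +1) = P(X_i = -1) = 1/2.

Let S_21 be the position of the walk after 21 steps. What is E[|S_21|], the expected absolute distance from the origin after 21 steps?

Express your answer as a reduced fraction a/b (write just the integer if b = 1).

S_21 takes values m ≡ 1 (mod 2) with |m| ≤ 21; P(S_21=m) = C(21,(21+m)/2)/2^21.
Total paths: 2^21 = 2097152
Distribution: P(S=-21)=1/2097152, P(S=-19)=21/2097152, P(S=-17)=210/2097152, P(S=-15)=1330/2097152, P(S=-13)=5985/2097152, P(S=-11)=20349/2097152, P(S=-9)=54264/2097152, P(S=-7)=116280/2097152, P(S=-5)=203490/2097152, P(S=-3)=293930/2097152, P(S=-1)=352716/2097152, P(S=1)=352716/2097152, P(S=3)=293930/2097152, P(S=5)=203490/2097152, P(S=7)=116280/2097152, P(S=9)=54264/2097152, P(S=11)=20349/2097152, P(S=13)=5985/2097152, P(S=15)=1330/2097152, P(S=17)=210/2097152, P(S=19)=21/2097152, P(S=21)=1/2097152
E[|S_21|] = Σ_m |m|·P(S_21=m) = 7759752/2097152 = 969969/262144

Answer: 969969/262144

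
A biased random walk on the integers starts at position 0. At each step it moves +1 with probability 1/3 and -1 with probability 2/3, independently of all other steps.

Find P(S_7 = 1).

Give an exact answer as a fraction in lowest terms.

Answer: 280/2187

Derivation:
To reach position 1 after 7 steps: need 4 steps of +1 and 3 steps of -1.
Number of such sequences: C(7,4) = 35
Each has probability (1/3)^4 · (2/3)^3 = 8/2187
P = 35 · 8/2187 = 280/2187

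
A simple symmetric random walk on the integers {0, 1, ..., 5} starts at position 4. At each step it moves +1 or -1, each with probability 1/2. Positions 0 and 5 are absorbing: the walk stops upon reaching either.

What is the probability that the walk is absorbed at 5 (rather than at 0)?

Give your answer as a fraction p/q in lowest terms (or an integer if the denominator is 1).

Answer: 4/5

Derivation:
Symmetric walk (p = 1/2): the harmonic-function argument gives P(hit 5 before 0 | start at 4) = a/N.
P = 4/5 = 4/5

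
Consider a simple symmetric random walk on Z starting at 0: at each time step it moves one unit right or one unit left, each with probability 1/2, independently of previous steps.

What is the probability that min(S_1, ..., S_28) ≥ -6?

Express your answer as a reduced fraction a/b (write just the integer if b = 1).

Let f(t,s) = #length-t paths at position s with S_1..S_t all ≥ -6.
f(t,s) = f(t-1,s-1) + f(t-1,s+1) for s ≥ -6; f(t,s) = 0 for s < -6.
t=0: f(0,0)=1
t=1: f(1,-1)=1 f(1,1)=1
t=2: f(2,-2)=1 f(2,0)=2 f(2,2)=1
t=3: f(3,-3)=1 f(3,-1)=3 f(3,1)=3 f(3,3)=1
t=4: f(4,-4)=1 f(4,-2)=4 f(4,0)=6 f(4,2)=4 f(4,4)=1
t=5: f(5,-5)=1 f(5,-3)=5 f(5,-1)=10 f(5,1)=10 f(5,3)=5 f(5,5)=1
t=6: f(6,-6)=1 f(6,-4)=6 f(6,-2)=15 f(6,0)=20 f(6,2)=15 f(6,4)=6 f(6,6)=1
t=7: f(7,-5)=7 f(7,-3)=21 f(7,-1)=35 f(7,1)=35 f(7,3)=21 f(7,5)=7 f(7,7)=1
t=8: f(8,-6)=7 f(8,-4)=28 f(8,-2)=56 f(8,0)=70 f(8,2)=56 f(8,4)=28 f(8,6)=8 f(8,8)=1
t=9: f(9,-5)=35 f(9,-3)=84 f(9,-1)=126 f(9,1)=126 f(9,3)=84 f(9,5)=36 f(9,7)=9 f(9,9)=1
t=10: f(10,-6)=35 f(10,-4)=119 f(10,-2)=210 f(10,0)=252 f(10,2)=210 f(10,4)=120 f(10,6)=45 f(10,8)=10 f(10,10)=1
t=11: f(11,-5)=154 f(11,-3)=329 f(11,-1)=462 f(11,1)=462 f(11,3)=330 f(11,5)=165 f(11,7)=55 f(11,9)=11 f(11,11)=1
t=12: f(12,-6)=154 f(12,-4)=483 f(12,-2)=791 f(12,0)=924 f(12,2)=792 f(12,4)=495 f(12,6)=220 f(12,8)=66 f(12,10)=12 f(12,12)=1
t=13: f(13,-5)=637 f(13,-3)=1274 f(13,-1)=1715 f(13,1)=1716 f(13,3)=1287 f(13,5)=715 f(13,7)=286 f(13,9)=78 f(13,11)=13 f(13,13)=1
t=14: f(14,-6)=637 f(14,-4)=1911 f(14,-2)=2989 f(14,0)=3431 f(14,2)=3003 f(14,4)=2002 f(14,6)=1001 f(14,8)=364 f(14,10)=91 f(14,12)=14 f(14,14)=1
t=15: f(15,-5)=2548 f(15,-3)=4900 f(15,-1)=6420 f(15,1)=6434 f(15,3)=5005 f(15,5)=3003 f(15,7)=1365 f(15,9)=455 f(15,11)=105 f(15,13)=15 f(15,15)=1
t=16: f(16,-6)=2548 f(16,-4)=7448 f(16,-2)=11320 f(16,0)=12854 f(16,2)=11439 f(16,4)=8008 f(16,6)=4368 f(16,8)=1820 f(16,10)=560 f(16,12)=120 f(16,14)=16 f(16,16)=1
t=17: f(17,-5)=9996 f(17,-3)=18768 f(17,-1)=24174 f(17,1)=24293 f(17,3)=19447 f(17,5)=12376 f(17,7)=6188 f(17,9)=2380 f(17,11)=680 f(17,13)=136 f(17,15)=17 f(17,17)=1
t=18: f(18,-6)=9996 f(18,-4)=28764 f(18,-2)=42942 f(18,0)=48467 f(18,2)=43740 f(18,4)=31823 f(18,6)=18564 f(18,8)=8568 f(18,10)=3060 f(18,12)=816 f(18,14)=153 f(18,16)=18 f(18,18)=1
t=19: f(19,-5)=38760 f(19,-3)=71706 f(19,-1)=91409 f(19,1)=92207 f(19,3)=75563 f(19,5)=50387 f(19,7)=27132 f(19,9)=11628 f(19,11)=3876 f(19,13)=969 f(19,15)=171 f(19,17)=19 f(19,19)=1
t=20: f(20,-6)=38760 f(20,-4)=110466 f(20,-2)=163115 f(20,0)=183616 f(20,2)=167770 f(20,4)=125950 f(20,6)=77519 f(20,8)=38760 f(20,10)=15504 f(20,12)=4845 f(20,14)=1140 f(20,16)=190 f(20,18)=20 f(20,20)=1
t=21: f(21,-5)=149226 f(21,-3)=273581 f(21,-1)=346731 f(21,1)=351386 f(21,3)=293720 f(21,5)=203469 f(21,7)=116279 f(21,9)=54264 f(21,11)=20349 f(21,13)=5985 f(21,15)=1330 f(21,17)=210 f(21,19)=21 f(21,21)=1
t=22: f(22,-6)=149226 f(22,-4)=422807 f(22,-2)=620312 f(22,0)=698117 f(22,2)=645106 f(22,4)=497189 f(22,6)=319748 f(22,8)=170543 f(22,10)=74613 f(22,12)=26334 f(22,14)=7315 f(22,16)=1540 f(22,18)=231 f(22,20)=22 f(22,22)=1
t=23: f(23,-5)=572033 f(23,-3)=1043119 f(23,-1)=1318429 f(23,1)=1343223 f(23,3)=1142295 f(23,5)=816937 f(23,7)=490291 f(23,9)=245156 f(23,11)=100947 f(23,13)=33649 f(23,15)=8855 f(23,17)=1771 f(23,19)=253 f(23,21)=23 f(23,23)=1
t=24: f(24,-6)=572033 f(24,-4)=1615152 f(24,-2)=2361548 f(24,0)=2661652 f(24,2)=2485518 f(24,4)=1959232 f(24,6)=1307228 f(24,8)=735447 f(24,10)=346103 f(24,12)=134596 f(24,14)=42504 f(24,16)=10626 f(24,18)=2024 f(24,20)=276 f(24,22)=24 f(24,24)=1
t=25: f(25,-5)=2187185 f(25,-3)=3976700 f(25,-1)=5023200 f(25,1)=5147170 f(25,3)=4444750 f(25,5)=3266460 f(25,7)=2042675 f(25,9)=1081550 f(25,11)=480699 f(25,13)=177100 f(25,15)=53130 f(25,17)=12650 f(25,19)=2300 f(25,21)=300 f(25,23)=25 f(25,25)=1
t=26: f(26,-6)=2187185 f(26,-4)=6163885 f(26,-2)=8999900 f(26,0)=10170370 f(26,2)=9591920 f(26,4)=7711210 f(26,6)=5309135 f(26,8)=3124225 f(26,10)=1562249 f(26,12)=657799 f(26,14)=230230 f(26,16)=65780 f(26,18)=14950 f(26,20)=2600 f(26,22)=325 f(26,24)=26 f(26,26)=1
t=27: f(27,-5)=8351070 f(27,-3)=15163785 f(27,-1)=19170270 f(27,1)=19762290 f(27,3)=17303130 f(27,5)=13020345 f(27,7)=8433360 f(27,9)=4686474 f(27,11)=2220048 f(27,13)=888029 f(27,15)=296010 f(27,17)=80730 f(27,19)=17550 f(27,21)=2925 f(27,23)=351 f(27,25)=27 f(27,27)=1
t=28: f(28,-6)=8351070 f(28,-4)=23514855 f(28,-2)=34334055 f(28,0)=38932560 f(28,2)=37065420 f(28,4)=30323475 f(28,6)=21453705 f(28,8)=13119834 f(28,10)=6906522 f(28,12)=3108077 f(28,14)=1184039 f(28,16)=376740 f(28,18)=98280 f(28,20)=20475 f(28,22)=3276 f(28,24)=378 f(28,26)=28 f(28,28)=1
Σ_s f(28,s) = 218792790
P = 218792790/268435456 = 109396395/134217728

Answer: 109396395/134217728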